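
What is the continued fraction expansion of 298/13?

Run the Euclidean algorithm on 298 and 13; the successive quotients are the partial quotients a_0, a_1, ... (each step inverts the fractional part left over by the previous one):
  298 = 22*13 + 12, so a_0 = 22.
  13 = 1*12 + 1, so a_1 = 1.
  12 = 12*1 + 0, so a_2 = 12.
The remainder reaches 0 after 3 divisions, so the expansion has 3 partial quotients, read off in order.

[22; 1, 12]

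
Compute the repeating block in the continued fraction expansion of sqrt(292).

Write x_i = (sqrt(292) + m_i)/d_i with (m_0, d_0) = (0, 1). a_0 = floor(sqrt(292)) = 17, since 17^2 = 289 <= 292 < 324 = 18^2.
Iterate m_{i+1} = d_i*a_i - m_i, d_{i+1} = (292 - m_{i+1}^2)/d_i, a_{i+1} = floor((a_0 + m_{i+1})/d_{i+1}):
  m_1 = 1*17 - 0 = 17, d_1 = (292 - 17^2)/1 = 3/1 = 3, a_1 = floor((17 + 17)/3) = 11.
  m_2 = 3*11 - 17 = 16, d_2 = (292 - 16^2)/3 = 36/3 = 12, a_2 = floor((17 + 16)/12) = 2.
  m_3 = 12*2 - 16 = 8, d_3 = (292 - 8^2)/12 = 228/12 = 19, a_3 = floor((17 + 8)/19) = 1.
  m_4 = 19*1 - 8 = 11, d_4 = (292 - 11^2)/19 = 171/19 = 9, a_4 = floor((17 + 11)/9) = 3.
  m_5 = 9*3 - 11 = 16, d_5 = (292 - 16^2)/9 = 36/9 = 4, a_5 = floor((17 + 16)/4) = 8.
  m_6 = 4*8 - 16 = 16, d_6 = (292 - 16^2)/4 = 36/4 = 9, a_6 = floor((17 + 16)/9) = 3.
  m_7 = 9*3 - 16 = 11, d_7 = (292 - 11^2)/9 = 171/9 = 19, a_7 = floor((17 + 11)/19) = 1.
  m_8 = 19*1 - 11 = 8, d_8 = (292 - 8^2)/19 = 228/19 = 12, a_8 = floor((17 + 8)/12) = 2.
  m_9 = 12*2 - 8 = 16, d_9 = (292 - 16^2)/12 = 36/12 = 3, a_9 = floor((17 + 16)/3) = 11.
  m_10 = 3*11 - 16 = 17, d_10 = (292 - 17^2)/3 = 3/3 = 1, a_10 = floor((17 + 17)/1) = 34.
  m_11 = 1*34 - 17 = 17, d_11 = (292 - 17^2)/1 = 3/1 = 3: (m_11, d_11) = (m_1, d_1) = (17, 3), so from here the quotients repeat a_1, ..., a_10; the period length is 10.
Hence the expansion of sqrt(292) is a_0 = 17 followed by the repeating block 11, 2, 1, 3, 8, 3, 1, 2, 11, 34 (period 10).

[17; (11, 2, 1, 3, 8, 3, 1, 2, 11, 34)]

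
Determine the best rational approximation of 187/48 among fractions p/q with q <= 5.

19/5

Expand x = 187/48 as a continued fraction with the Euclidean algorithm:
  187 = 3*48 + 43, so a_0 = 3.
  48 = 1*43 + 5, so a_1 = 1.
  43 = 8*5 + 3, so a_2 = 8.
  5 = 1*3 + 2, so a_3 = 1.
  3 = 1*2 + 1, so a_4 = 1.
  2 = 2*1 + 0, so a_5 = 2.
so x = [3; 1, 8, 1, 1, 2].
Convergents (p_i = a_i*p_{i-1} + p_{i-2}, q_i = a_i*q_{i-1} + q_{i-2} with p_{-2}=0, p_{-1}=1, q_{-2}=1, q_{-1}=0), until the denominator exceeds 5:
  i=0: a_0=3, p_0 = 3*1 + 0 = 3, q_0 = 3*0 + 1 = 1.
  i=1: a_1=1, p_1 = 1*3 + 1 = 4, q_1 = 1*1 + 0 = 1.
  i=2: a_2=8, p_2 = 8*4 + 3 = 35, q_2 = 8*1 + 1 = 9.
q_2 = 9 > 5, so the last convergent with denominator <= 5 is p_1/q_1 = 4/1.
The closest fraction with denominator <= 5 is either p_1/q_1 or the intermediate fraction (k*p_1 + p_0)/(k*q_1 + q_0) with the largest k >= 1 whose denominator stays <= 5; these approach x as k grows, and every other convergent or intermediate fraction in range is farther away.
Largest k: floor((5 - q_0)/q_1) = floor((5 - 1)/1) = 4.
That gives (4*4 + 3)/(4*1 + 1) = 19/5.
Compare the errors: |x - 4/1| = |187*1 - 4*48|/(48*1) = 5/48, and |x - 19/5| = |187*5 - 19*48|/(48*5) = 23/240.
Cross-multiplying, 23*48 = 1104 < 1200 = 5*240, so 23/240 is smaller: the intermediate fraction 19/5 is closer to x than 4/1.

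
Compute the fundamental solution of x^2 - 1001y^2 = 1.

(x, y) = (1060905, 33532)

First expand sqrt(1001) as a continued fraction. With x_i = (sqrt(1001) + m_i)/d_i and (m_0, d_0) = (0, 1): a_0 = floor(sqrt(1001)) = 31, since 31^2 = 961 <= 1001 < 1024 = 32^2.
Iterate m_{i+1} = d_i*a_i - m_i, d_{i+1} = (1001 - m_{i+1}^2)/d_i, a_{i+1} = floor((a_0 + m_{i+1})/d_{i+1}):
  m_1 = 1*31 - 0 = 31, d_1 = (1001 - 31^2)/1 = 40/1 = 40, a_1 = floor((31 + 31)/40) = 1.
  m_2 = 40*1 - 31 = 9, d_2 = (1001 - 9^2)/40 = 920/40 = 23, a_2 = floor((31 + 9)/23) = 1.
  m_3 = 23*1 - 9 = 14, d_3 = (1001 - 14^2)/23 = 805/23 = 35, a_3 = floor((31 + 14)/35) = 1.
  m_4 = 35*1 - 14 = 21, d_4 = (1001 - 21^2)/35 = 560/35 = 16, a_4 = floor((31 + 21)/16) = 3.
  m_5 = 16*3 - 21 = 27, d_5 = (1001 - 27^2)/16 = 272/16 = 17, a_5 = floor((31 + 27)/17) = 3.
  m_6 = 17*3 - 27 = 24, d_6 = (1001 - 24^2)/17 = 425/17 = 25, a_6 = floor((31 + 24)/25) = 2.
  m_7 = 25*2 - 24 = 26, d_7 = (1001 - 26^2)/25 = 325/25 = 13, a_7 = floor((31 + 26)/13) = 4.
  m_8 = 13*4 - 26 = 26, d_8 = (1001 - 26^2)/13 = 325/13 = 25, a_8 = floor((31 + 26)/25) = 2.
  m_9 = 25*2 - 26 = 24, d_9 = (1001 - 24^2)/25 = 425/25 = 17, a_9 = floor((31 + 24)/17) = 3.
  m_10 = 17*3 - 24 = 27, d_10 = (1001 - 27^2)/17 = 272/17 = 16, a_10 = floor((31 + 27)/16) = 3.
  m_11 = 16*3 - 27 = 21, d_11 = (1001 - 21^2)/16 = 560/16 = 35, a_11 = floor((31 + 21)/35) = 1.
  m_12 = 35*1 - 21 = 14, d_12 = (1001 - 14^2)/35 = 805/35 = 23, a_12 = floor((31 + 14)/23) = 1.
  m_13 = 23*1 - 14 = 9, d_13 = (1001 - 9^2)/23 = 920/23 = 40, a_13 = floor((31 + 9)/40) = 1.
  m_14 = 40*1 - 9 = 31, d_14 = (1001 - 31^2)/40 = 40/40 = 1, a_14 = floor((31 + 31)/1) = 62.
  m_15 = 1*62 - 31 = 31, d_15 = (1001 - 31^2)/1 = 40/1 = 40: (m_15, d_15) = (m_1, d_1) = (31, 40), so from here the quotients repeat a_1, ..., a_14; the period length is 14.
So sqrt(1001) = [31; (1, 1, 1, 3, 3, 2, 4, 2, 3, 3, 1, 1, 1, 62)] with period length k = 14.
k is even, so the fundamental solution of x^2 - 1001y^2 = 1 is (p_{k-1}, q_{k-1}) = (p_13, q_13); compute convergents through index 13.
Convergents (p_i = a_i*p_{i-1} + p_{i-2}, q_i = a_i*q_{i-1} + q_{i-2} with p_{-2}=0, p_{-1}=1, q_{-2}=1, q_{-1}=0):
  i=0: a_0=31, p_0 = 31*1 + 0 = 31, q_0 = 31*0 + 1 = 1.
  i=1: a_1=1, p_1 = 1*31 + 1 = 32, q_1 = 1*1 + 0 = 1.
  i=2: a_2=1, p_2 = 1*32 + 31 = 63, q_2 = 1*1 + 1 = 2.
  i=3: a_3=1, p_3 = 1*63 + 32 = 95, q_3 = 1*2 + 1 = 3.
  i=4: a_4=3, p_4 = 3*95 + 63 = 348, q_4 = 3*3 + 2 = 11.
  i=5: a_5=3, p_5 = 3*348 + 95 = 1139, q_5 = 3*11 + 3 = 36.
  i=6: a_6=2, p_6 = 2*1139 + 348 = 2626, q_6 = 2*36 + 11 = 83.
  i=7: a_7=4, p_7 = 4*2626 + 1139 = 11643, q_7 = 4*83 + 36 = 368.
  i=8: a_8=2, p_8 = 2*11643 + 2626 = 25912, q_8 = 2*368 + 83 = 819.
  i=9: a_9=3, p_9 = 3*25912 + 11643 = 89379, q_9 = 3*819 + 368 = 2825.
  i=10: a_10=3, p_10 = 3*89379 + 25912 = 294049, q_10 = 3*2825 + 819 = 9294.
  i=11: a_11=1, p_11 = 1*294049 + 89379 = 383428, q_11 = 1*9294 + 2825 = 12119.
  i=12: a_12=1, p_12 = 1*383428 + 294049 = 677477, q_12 = 1*12119 + 9294 = 21413.
  i=13: a_13=1, p_13 = 1*677477 + 383428 = 1060905, q_13 = 1*21413 + 12119 = 33532.
Check: 1060905^2 - 1001*33532^2 = 1125519419025 - 1125519419024 = 1, so (x, y) = (1060905, 33532) solves the equation, and by the theorem it is the least positive solution.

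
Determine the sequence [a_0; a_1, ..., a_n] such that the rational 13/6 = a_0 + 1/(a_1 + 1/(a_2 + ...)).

[2; 6]

Run the Euclidean algorithm on 13 and 6; the successive quotients are the partial quotients a_0, a_1, ... (each step inverts the fractional part left over by the previous one):
  13 = 2*6 + 1, so a_0 = 2.
  6 = 6*1 + 0, so a_1 = 6.
The remainder reaches 0 after 2 divisions, so the expansion has 2 partial quotients, read off in order.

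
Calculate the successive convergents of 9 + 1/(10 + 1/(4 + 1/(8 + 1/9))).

9/1, 91/10, 373/41, 3075/338, 28048/3083

Using the convergent recurrence p_i = a_i*p_{i-1} + p_{i-2}, q_i = a_i*q_{i-1} + q_{i-2} with p_{-2}=0, p_{-1}=1, q_{-2}=1, q_{-1}=0:
  i=0: a_0=9, p_0 = 9*1 + 0 = 9, q_0 = 9*0 + 1 = 1.
  i=1: a_1=10, p_1 = 10*9 + 1 = 91, q_1 = 10*1 + 0 = 10.
  i=2: a_2=4, p_2 = 4*91 + 9 = 373, q_2 = 4*10 + 1 = 41.
  i=3: a_3=8, p_3 = 8*373 + 91 = 3075, q_3 = 8*41 + 10 = 338.
  i=4: a_4=9, p_4 = 9*3075 + 373 = 28048, q_4 = 9*338 + 41 = 3083.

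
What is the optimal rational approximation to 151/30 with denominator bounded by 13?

Expand x = 151/30 as a continued fraction with the Euclidean algorithm:
  151 = 5*30 + 1, so a_0 = 5.
  30 = 30*1 + 0, so a_1 = 30.
so x = [5; 30].
Convergents (p_i = a_i*p_{i-1} + p_{i-2}, q_i = a_i*q_{i-1} + q_{i-2} with p_{-2}=0, p_{-1}=1, q_{-2}=1, q_{-1}=0), until the denominator exceeds 13:
  i=0: a_0=5, p_0 = 5*1 + 0 = 5, q_0 = 5*0 + 1 = 1.
  i=1: a_1=30, p_1 = 30*5 + 1 = 151, q_1 = 30*1 + 0 = 30.
q_1 = 30 > 13, so the last convergent with denominator <= 13 is p_0/q_0 = 5/1.
The closest fraction with denominator <= 13 is either p_0/q_0 or the intermediate fraction (k*p_0 + p_{-1})/(k*q_0 + q_{-1}) with the largest k >= 1 whose denominator stays <= 13; these approach x as k grows, and every other convergent or intermediate fraction in range is farther away.
Largest k: floor((13 - q_{-1})/q_0) = floor((13 - 0)/1) = 13 (using the seeds p_{-1} = 1, q_{-1} = 0).
That gives (13*5 + 1)/(13*1 + 0) = 66/13.
Compare the errors: |x - 5/1| = |151*1 - 5*30|/(30*1) = 1/30, and |x - 66/13| = |151*13 - 66*30|/(30*13) = 17/390.
Cross-multiplying, 1*390 = 390 < 510 = 17*30, so 1/30 is smaller: the convergent 5/1 is closer to x than 66/13.

5/1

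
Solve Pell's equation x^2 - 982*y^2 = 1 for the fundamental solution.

First expand sqrt(982) as a continued fraction. With x_i = (sqrt(982) + m_i)/d_i and (m_0, d_0) = (0, 1): a_0 = floor(sqrt(982)) = 31, since 31^2 = 961 <= 982 < 1024 = 32^2.
Iterate m_{i+1} = d_i*a_i - m_i, d_{i+1} = (982 - m_{i+1}^2)/d_i, a_{i+1} = floor((a_0 + m_{i+1})/d_{i+1}):
  m_1 = 1*31 - 0 = 31, d_1 = (982 - 31^2)/1 = 21/1 = 21, a_1 = floor((31 + 31)/21) = 2.
  m_2 = 21*2 - 31 = 11, d_2 = (982 - 11^2)/21 = 861/21 = 41, a_2 = floor((31 + 11)/41) = 1.
  m_3 = 41*1 - 11 = 30, d_3 = (982 - 30^2)/41 = 82/41 = 2, a_3 = floor((31 + 30)/2) = 30.
  m_4 = 2*30 - 30 = 30, d_4 = (982 - 30^2)/2 = 82/2 = 41, a_4 = floor((31 + 30)/41) = 1.
  m_5 = 41*1 - 30 = 11, d_5 = (982 - 11^2)/41 = 861/41 = 21, a_5 = floor((31 + 11)/21) = 2.
  m_6 = 21*2 - 11 = 31, d_6 = (982 - 31^2)/21 = 21/21 = 1, a_6 = floor((31 + 31)/1) = 62.
  m_7 = 1*62 - 31 = 31, d_7 = (982 - 31^2)/1 = 21/1 = 21: (m_7, d_7) = (m_1, d_1) = (31, 21), so from here the quotients repeat a_1, ..., a_6; the period length is 6.
So sqrt(982) = [31; (2, 1, 30, 1, 2, 62)] with period length k = 6.
k is even, so the fundamental solution of x^2 - 982y^2 = 1 is (p_{k-1}, q_{k-1}) = (p_5, q_5); compute convergents through index 5.
Convergents (p_i = a_i*p_{i-1} + p_{i-2}, q_i = a_i*q_{i-1} + q_{i-2} with p_{-2}=0, p_{-1}=1, q_{-2}=1, q_{-1}=0):
  i=0: a_0=31, p_0 = 31*1 + 0 = 31, q_0 = 31*0 + 1 = 1.
  i=1: a_1=2, p_1 = 2*31 + 1 = 63, q_1 = 2*1 + 0 = 2.
  i=2: a_2=1, p_2 = 1*63 + 31 = 94, q_2 = 1*2 + 1 = 3.
  i=3: a_3=30, p_3 = 30*94 + 63 = 2883, q_3 = 30*3 + 2 = 92.
  i=4: a_4=1, p_4 = 1*2883 + 94 = 2977, q_4 = 1*92 + 3 = 95.
  i=5: a_5=2, p_5 = 2*2977 + 2883 = 8837, q_5 = 2*95 + 92 = 282.
Check: 8837^2 - 982*282^2 = 78092569 - 78092568 = 1, so (x, y) = (8837, 282) solves the equation, and by the theorem it is the least positive solution.

(x, y) = (8837, 282)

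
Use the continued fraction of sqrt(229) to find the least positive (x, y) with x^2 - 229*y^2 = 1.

First expand sqrt(229) as a continued fraction. With x_i = (sqrt(229) + m_i)/d_i and (m_0, d_0) = (0, 1): a_0 = floor(sqrt(229)) = 15, since 15^2 = 225 <= 229 < 256 = 16^2.
Iterate m_{i+1} = d_i*a_i - m_i, d_{i+1} = (229 - m_{i+1}^2)/d_i, a_{i+1} = floor((a_0 + m_{i+1})/d_{i+1}):
  m_1 = 1*15 - 0 = 15, d_1 = (229 - 15^2)/1 = 4/1 = 4, a_1 = floor((15 + 15)/4) = 7.
  m_2 = 4*7 - 15 = 13, d_2 = (229 - 13^2)/4 = 60/4 = 15, a_2 = floor((15 + 13)/15) = 1.
  m_3 = 15*1 - 13 = 2, d_3 = (229 - 2^2)/15 = 225/15 = 15, a_3 = floor((15 + 2)/15) = 1.
  m_4 = 15*1 - 2 = 13, d_4 = (229 - 13^2)/15 = 60/15 = 4, a_4 = floor((15 + 13)/4) = 7.
  m_5 = 4*7 - 13 = 15, d_5 = (229 - 15^2)/4 = 4/4 = 1, a_5 = floor((15 + 15)/1) = 30.
  m_6 = 1*30 - 15 = 15, d_6 = (229 - 15^2)/1 = 4/1 = 4: (m_6, d_6) = (m_1, d_1) = (15, 4), so from here the quotients repeat a_1, ..., a_5; the period length is 5.
So sqrt(229) = [15; (7, 1, 1, 7, 30)] with period length k = 5.
k is odd, so (p_{k-1}, q_{k-1}) only solves x^2 - 229y^2 = -1 and the fundamental solution of x^2 - 229y^2 = 1 is (p_{2k-1}, q_{2k-1}) = (p_9, q_9); compute convergents through index 9, running through the period twice.
Convergents (p_i = a_i*p_{i-1} + p_{i-2}, q_i = a_i*q_{i-1} + q_{i-2} with p_{-2}=0, p_{-1}=1, q_{-2}=1, q_{-1}=0):
  i=0: a_0=15, p_0 = 15*1 + 0 = 15, q_0 = 15*0 + 1 = 1.
  i=1: a_1=7, p_1 = 7*15 + 1 = 106, q_1 = 7*1 + 0 = 7.
  i=2: a_2=1, p_2 = 1*106 + 15 = 121, q_2 = 1*7 + 1 = 8.
  i=3: a_3=1, p_3 = 1*121 + 106 = 227, q_3 = 1*8 + 7 = 15.
  i=4: a_4=7, p_4 = 7*227 + 121 = 1710, q_4 = 7*15 + 8 = 113.
  i=5: a_5=30, p_5 = 30*1710 + 227 = 51527, q_5 = 30*113 + 15 = 3405.
  i=6: a_6=7, p_6 = 7*51527 + 1710 = 362399, q_6 = 7*3405 + 113 = 23948.
  i=7: a_7=1, p_7 = 1*362399 + 51527 = 413926, q_7 = 1*23948 + 3405 = 27353.
  i=8: a_8=1, p_8 = 1*413926 + 362399 = 776325, q_8 = 1*27353 + 23948 = 51301.
  i=9: a_9=7, p_9 = 7*776325 + 413926 = 5848201, q_9 = 7*51301 + 27353 = 386460.
Indeed p_4^2 - 229*q_4^2 = 2924100 - 2924101 = -1, not +1.
Check: 5848201^2 - 229*386460^2 = 34201454936401 - 34201454936400 = 1, so (x, y) = (5848201, 386460) solves the equation, and by the theorem it is the least positive solution.

(x, y) = (5848201, 386460)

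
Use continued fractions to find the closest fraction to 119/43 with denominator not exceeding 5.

Expand x = 119/43 as a continued fraction with the Euclidean algorithm:
  119 = 2*43 + 33, so a_0 = 2.
  43 = 1*33 + 10, so a_1 = 1.
  33 = 3*10 + 3, so a_2 = 3.
  10 = 3*3 + 1, so a_3 = 3.
  3 = 3*1 + 0, so a_4 = 3.
so x = [2; 1, 3, 3, 3].
Convergents (p_i = a_i*p_{i-1} + p_{i-2}, q_i = a_i*q_{i-1} + q_{i-2} with p_{-2}=0, p_{-1}=1, q_{-2}=1, q_{-1}=0), until the denominator exceeds 5:
  i=0: a_0=2, p_0 = 2*1 + 0 = 2, q_0 = 2*0 + 1 = 1.
  i=1: a_1=1, p_1 = 1*2 + 1 = 3, q_1 = 1*1 + 0 = 1.
  i=2: a_2=3, p_2 = 3*3 + 2 = 11, q_2 = 3*1 + 1 = 4.
  i=3: a_3=3, p_3 = 3*11 + 3 = 36, q_3 = 3*4 + 1 = 13.
q_3 = 13 > 5, so the last convergent with denominator <= 5 is p_2/q_2 = 11/4.
The closest fraction with denominator <= 5 is either p_2/q_2 or the intermediate fraction (k*p_2 + p_1)/(k*q_2 + q_1) with the largest k >= 1 whose denominator stays <= 5; these approach x as k grows, and every other convergent or intermediate fraction in range is farther away.
Largest k: floor((5 - q_1)/q_2) = floor((5 - 1)/4) = 1.
That gives (1*11 + 3)/(1*4 + 1) = 14/5.
Compare the errors: |x - 11/4| = |119*4 - 11*43|/(43*4) = 3/172, and |x - 14/5| = |119*5 - 14*43|/(43*5) = 7/215.
Cross-multiplying, 3*215 = 645 < 1204 = 7*172, so 3/172 is smaller: the convergent 11/4 is closer to x than 14/5.

11/4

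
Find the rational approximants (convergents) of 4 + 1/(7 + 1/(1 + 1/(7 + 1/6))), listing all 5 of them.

Using the convergent recurrence p_i = a_i*p_{i-1} + p_{i-2}, q_i = a_i*q_{i-1} + q_{i-2} with p_{-2}=0, p_{-1}=1, q_{-2}=1, q_{-1}=0:
  i=0: a_0=4, p_0 = 4*1 + 0 = 4, q_0 = 4*0 + 1 = 1.
  i=1: a_1=7, p_1 = 7*4 + 1 = 29, q_1 = 7*1 + 0 = 7.
  i=2: a_2=1, p_2 = 1*29 + 4 = 33, q_2 = 1*7 + 1 = 8.
  i=3: a_3=7, p_3 = 7*33 + 29 = 260, q_3 = 7*8 + 7 = 63.
  i=4: a_4=6, p_4 = 6*260 + 33 = 1593, q_4 = 6*63 + 8 = 386.

4/1, 29/7, 33/8, 260/63, 1593/386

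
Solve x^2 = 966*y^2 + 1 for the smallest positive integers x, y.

(x, y) = (57499, 1850)

First expand sqrt(966) as a continued fraction. With x_i = (sqrt(966) + m_i)/d_i and (m_0, d_0) = (0, 1): a_0 = floor(sqrt(966)) = 31, since 31^2 = 961 <= 966 < 1024 = 32^2.
Iterate m_{i+1} = d_i*a_i - m_i, d_{i+1} = (966 - m_{i+1}^2)/d_i, a_{i+1} = floor((a_0 + m_{i+1})/d_{i+1}):
  m_1 = 1*31 - 0 = 31, d_1 = (966 - 31^2)/1 = 5/1 = 5, a_1 = floor((31 + 31)/5) = 12.
  m_2 = 5*12 - 31 = 29, d_2 = (966 - 29^2)/5 = 125/5 = 25, a_2 = floor((31 + 29)/25) = 2.
  m_3 = 25*2 - 29 = 21, d_3 = (966 - 21^2)/25 = 525/25 = 21, a_3 = floor((31 + 21)/21) = 2.
  m_4 = 21*2 - 21 = 21, d_4 = (966 - 21^2)/21 = 525/21 = 25, a_4 = floor((31 + 21)/25) = 2.
  m_5 = 25*2 - 21 = 29, d_5 = (966 - 29^2)/25 = 125/25 = 5, a_5 = floor((31 + 29)/5) = 12.
  m_6 = 5*12 - 29 = 31, d_6 = (966 - 31^2)/5 = 5/5 = 1, a_6 = floor((31 + 31)/1) = 62.
  m_7 = 1*62 - 31 = 31, d_7 = (966 - 31^2)/1 = 5/1 = 5: (m_7, d_7) = (m_1, d_1) = (31, 5), so from here the quotients repeat a_1, ..., a_6; the period length is 6.
So sqrt(966) = [31; (12, 2, 2, 2, 12, 62)] with period length k = 6.
k is even, so the fundamental solution of x^2 - 966y^2 = 1 is (p_{k-1}, q_{k-1}) = (p_5, q_5); compute convergents through index 5.
Convergents (p_i = a_i*p_{i-1} + p_{i-2}, q_i = a_i*q_{i-1} + q_{i-2} with p_{-2}=0, p_{-1}=1, q_{-2}=1, q_{-1}=0):
  i=0: a_0=31, p_0 = 31*1 + 0 = 31, q_0 = 31*0 + 1 = 1.
  i=1: a_1=12, p_1 = 12*31 + 1 = 373, q_1 = 12*1 + 0 = 12.
  i=2: a_2=2, p_2 = 2*373 + 31 = 777, q_2 = 2*12 + 1 = 25.
  i=3: a_3=2, p_3 = 2*777 + 373 = 1927, q_3 = 2*25 + 12 = 62.
  i=4: a_4=2, p_4 = 2*1927 + 777 = 4631, q_4 = 2*62 + 25 = 149.
  i=5: a_5=12, p_5 = 12*4631 + 1927 = 57499, q_5 = 12*149 + 62 = 1850.
Check: 57499^2 - 966*1850^2 = 3306135001 - 3306135000 = 1, so (x, y) = (57499, 1850) solves the equation, and by the theorem it is the least positive solution.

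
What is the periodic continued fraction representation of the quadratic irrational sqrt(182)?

[13; (2, 26)]

Write x_i = (sqrt(182) + m_i)/d_i with (m_0, d_0) = (0, 1). a_0 = floor(sqrt(182)) = 13, since 13^2 = 169 <= 182 < 196 = 14^2.
Iterate m_{i+1} = d_i*a_i - m_i, d_{i+1} = (182 - m_{i+1}^2)/d_i, a_{i+1} = floor((a_0 + m_{i+1})/d_{i+1}):
  m_1 = 1*13 - 0 = 13, d_1 = (182 - 13^2)/1 = 13/1 = 13, a_1 = floor((13 + 13)/13) = 2.
  m_2 = 13*2 - 13 = 13, d_2 = (182 - 13^2)/13 = 13/13 = 1, a_2 = floor((13 + 13)/1) = 26.
  m_3 = 1*26 - 13 = 13, d_3 = (182 - 13^2)/1 = 13/1 = 13: (m_3, d_3) = (m_1, d_1) = (13, 13), so from here the quotients repeat a_1, a_2; the period length is 2.
Hence the expansion of sqrt(182) is a_0 = 13 followed by the repeating block 2, 26 (period 2).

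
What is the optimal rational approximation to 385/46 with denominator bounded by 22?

159/19

Expand x = 385/46 as a continued fraction with the Euclidean algorithm:
  385 = 8*46 + 17, so a_0 = 8.
  46 = 2*17 + 12, so a_1 = 2.
  17 = 1*12 + 5, so a_2 = 1.
  12 = 2*5 + 2, so a_3 = 2.
  5 = 2*2 + 1, so a_4 = 2.
  2 = 2*1 + 0, so a_5 = 2.
so x = [8; 2, 1, 2, 2, 2].
Convergents (p_i = a_i*p_{i-1} + p_{i-2}, q_i = a_i*q_{i-1} + q_{i-2} with p_{-2}=0, p_{-1}=1, q_{-2}=1, q_{-1}=0), until the denominator exceeds 22:
  i=0: a_0=8, p_0 = 8*1 + 0 = 8, q_0 = 8*0 + 1 = 1.
  i=1: a_1=2, p_1 = 2*8 + 1 = 17, q_1 = 2*1 + 0 = 2.
  i=2: a_2=1, p_2 = 1*17 + 8 = 25, q_2 = 1*2 + 1 = 3.
  i=3: a_3=2, p_3 = 2*25 + 17 = 67, q_3 = 2*3 + 2 = 8.
  i=4: a_4=2, p_4 = 2*67 + 25 = 159, q_4 = 2*8 + 3 = 19.
  i=5: a_5=2, p_5 = 2*159 + 67 = 385, q_5 = 2*19 + 8 = 46.
q_5 = 46 > 22, so the last convergent with denominator <= 22 is p_4/q_4 = 159/19.
The closest fraction with denominator <= 22 is either p_4/q_4 or the intermediate fraction (k*p_4 + p_3)/(k*q_4 + q_3) with the largest k >= 1 whose denominator stays <= 22; these approach x as k grows, and every other convergent or intermediate fraction in range is farther away.
Largest k: floor((22 - q_3)/q_4) = floor((22 - 8)/19) = 0.
Since k = 0, no intermediate fraction beyond p_4/q_4 has denominator <= 22, so the convergent 159/19 is the closest (its error is |385*19 - 159*46|/(46*19) = 1/874).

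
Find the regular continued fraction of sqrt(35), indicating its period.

Write x_i = (sqrt(35) + m_i)/d_i with (m_0, d_0) = (0, 1). a_0 = floor(sqrt(35)) = 5, since 5^2 = 25 <= 35 < 36 = 6^2.
Iterate m_{i+1} = d_i*a_i - m_i, d_{i+1} = (35 - m_{i+1}^2)/d_i, a_{i+1} = floor((a_0 + m_{i+1})/d_{i+1}):
  m_1 = 1*5 - 0 = 5, d_1 = (35 - 5^2)/1 = 10/1 = 10, a_1 = floor((5 + 5)/10) = 1.
  m_2 = 10*1 - 5 = 5, d_2 = (35 - 5^2)/10 = 10/10 = 1, a_2 = floor((5 + 5)/1) = 10.
  m_3 = 1*10 - 5 = 5, d_3 = (35 - 5^2)/1 = 10/1 = 10: (m_3, d_3) = (m_1, d_1) = (5, 10), so from here the quotients repeat a_1, a_2; the period length is 2.
Hence the expansion of sqrt(35) is a_0 = 5 followed by the repeating block 1, 10 (period 2).

[5; (1, 10)]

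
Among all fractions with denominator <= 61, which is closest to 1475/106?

821/59

Expand x = 1475/106 as a continued fraction with the Euclidean algorithm:
  1475 = 13*106 + 97, so a_0 = 13.
  106 = 1*97 + 9, so a_1 = 1.
  97 = 10*9 + 7, so a_2 = 10.
  9 = 1*7 + 2, so a_3 = 1.
  7 = 3*2 + 1, so a_4 = 3.
  2 = 2*1 + 0, so a_5 = 2.
so x = [13; 1, 10, 1, 3, 2].
Convergents (p_i = a_i*p_{i-1} + p_{i-2}, q_i = a_i*q_{i-1} + q_{i-2} with p_{-2}=0, p_{-1}=1, q_{-2}=1, q_{-1}=0), until the denominator exceeds 61:
  i=0: a_0=13, p_0 = 13*1 + 0 = 13, q_0 = 13*0 + 1 = 1.
  i=1: a_1=1, p_1 = 1*13 + 1 = 14, q_1 = 1*1 + 0 = 1.
  i=2: a_2=10, p_2 = 10*14 + 13 = 153, q_2 = 10*1 + 1 = 11.
  i=3: a_3=1, p_3 = 1*153 + 14 = 167, q_3 = 1*11 + 1 = 12.
  i=4: a_4=3, p_4 = 3*167 + 153 = 654, q_4 = 3*12 + 11 = 47.
  i=5: a_5=2, p_5 = 2*654 + 167 = 1475, q_5 = 2*47 + 12 = 106.
q_5 = 106 > 61, so the last convergent with denominator <= 61 is p_4/q_4 = 654/47.
The closest fraction with denominator <= 61 is either p_4/q_4 or the intermediate fraction (k*p_4 + p_3)/(k*q_4 + q_3) with the largest k >= 1 whose denominator stays <= 61; these approach x as k grows, and every other convergent or intermediate fraction in range is farther away.
Largest k: floor((61 - q_3)/q_4) = floor((61 - 12)/47) = 1.
That gives (1*654 + 167)/(1*47 + 12) = 821/59.
Compare the errors: |x - 654/47| = |1475*47 - 654*106|/(106*47) = 1/4982, and |x - 821/59| = |1475*59 - 821*106|/(106*59) = 1/6254.
Cross-multiplying, 1*4982 = 4982 < 6254 = 1*6254, so 1/6254 is smaller: the intermediate fraction 821/59 is closer to x than 654/47.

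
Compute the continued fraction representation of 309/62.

Run the Euclidean algorithm on 309 and 62; the successive quotients are the partial quotients a_0, a_1, ... (each step inverts the fractional part left over by the previous one):
  309 = 4*62 + 61, so a_0 = 4.
  62 = 1*61 + 1, so a_1 = 1.
  61 = 61*1 + 0, so a_2 = 61.
The remainder reaches 0 after 3 divisions, so the expansion has 3 partial quotients, read off in order.

[4; 1, 61]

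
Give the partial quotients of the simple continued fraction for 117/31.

Run the Euclidean algorithm on 117 and 31; the successive quotients are the partial quotients a_0, a_1, ... (each step inverts the fractional part left over by the previous one):
  117 = 3*31 + 24, so a_0 = 3.
  31 = 1*24 + 7, so a_1 = 1.
  24 = 3*7 + 3, so a_2 = 3.
  7 = 2*3 + 1, so a_3 = 2.
  3 = 3*1 + 0, so a_4 = 3.
The remainder reaches 0 after 5 divisions, so the expansion has 5 partial quotients, read off in order.

[3; 1, 3, 2, 3]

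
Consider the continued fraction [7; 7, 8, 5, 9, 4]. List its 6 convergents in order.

Using the convergent recurrence p_i = a_i*p_{i-1} + p_{i-2}, q_i = a_i*q_{i-1} + q_{i-2} with p_{-2}=0, p_{-1}=1, q_{-2}=1, q_{-1}=0:
  i=0: a_0=7, p_0 = 7*1 + 0 = 7, q_0 = 7*0 + 1 = 1.
  i=1: a_1=7, p_1 = 7*7 + 1 = 50, q_1 = 7*1 + 0 = 7.
  i=2: a_2=8, p_2 = 8*50 + 7 = 407, q_2 = 8*7 + 1 = 57.
  i=3: a_3=5, p_3 = 5*407 + 50 = 2085, q_3 = 5*57 + 7 = 292.
  i=4: a_4=9, p_4 = 9*2085 + 407 = 19172, q_4 = 9*292 + 57 = 2685.
  i=5: a_5=4, p_5 = 4*19172 + 2085 = 78773, q_5 = 4*2685 + 292 = 11032.

7/1, 50/7, 407/57, 2085/292, 19172/2685, 78773/11032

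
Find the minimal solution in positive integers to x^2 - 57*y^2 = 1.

(x, y) = (151, 20)

First expand sqrt(57) as a continued fraction. With x_i = (sqrt(57) + m_i)/d_i and (m_0, d_0) = (0, 1): a_0 = floor(sqrt(57)) = 7, since 7^2 = 49 <= 57 < 64 = 8^2.
Iterate m_{i+1} = d_i*a_i - m_i, d_{i+1} = (57 - m_{i+1}^2)/d_i, a_{i+1} = floor((a_0 + m_{i+1})/d_{i+1}):
  m_1 = 1*7 - 0 = 7, d_1 = (57 - 7^2)/1 = 8/1 = 8, a_1 = floor((7 + 7)/8) = 1.
  m_2 = 8*1 - 7 = 1, d_2 = (57 - 1^2)/8 = 56/8 = 7, a_2 = floor((7 + 1)/7) = 1.
  m_3 = 7*1 - 1 = 6, d_3 = (57 - 6^2)/7 = 21/7 = 3, a_3 = floor((7 + 6)/3) = 4.
  m_4 = 3*4 - 6 = 6, d_4 = (57 - 6^2)/3 = 21/3 = 7, a_4 = floor((7 + 6)/7) = 1.
  m_5 = 7*1 - 6 = 1, d_5 = (57 - 1^2)/7 = 56/7 = 8, a_5 = floor((7 + 1)/8) = 1.
  m_6 = 8*1 - 1 = 7, d_6 = (57 - 7^2)/8 = 8/8 = 1, a_6 = floor((7 + 7)/1) = 14.
  m_7 = 1*14 - 7 = 7, d_7 = (57 - 7^2)/1 = 8/1 = 8: (m_7, d_7) = (m_1, d_1) = (7, 8), so from here the quotients repeat a_1, ..., a_6; the period length is 6.
So sqrt(57) = [7; (1, 1, 4, 1, 1, 14)] with period length k = 6.
k is even, so the fundamental solution of x^2 - 57y^2 = 1 is (p_{k-1}, q_{k-1}) = (p_5, q_5); compute convergents through index 5.
Convergents (p_i = a_i*p_{i-1} + p_{i-2}, q_i = a_i*q_{i-1} + q_{i-2} with p_{-2}=0, p_{-1}=1, q_{-2}=1, q_{-1}=0):
  i=0: a_0=7, p_0 = 7*1 + 0 = 7, q_0 = 7*0 + 1 = 1.
  i=1: a_1=1, p_1 = 1*7 + 1 = 8, q_1 = 1*1 + 0 = 1.
  i=2: a_2=1, p_2 = 1*8 + 7 = 15, q_2 = 1*1 + 1 = 2.
  i=3: a_3=4, p_3 = 4*15 + 8 = 68, q_3 = 4*2 + 1 = 9.
  i=4: a_4=1, p_4 = 1*68 + 15 = 83, q_4 = 1*9 + 2 = 11.
  i=5: a_5=1, p_5 = 1*83 + 68 = 151, q_5 = 1*11 + 9 = 20.
Check: 151^2 - 57*20^2 = 22801 - 22800 = 1, so (x, y) = (151, 20) solves the equation, and by the theorem it is the least positive solution.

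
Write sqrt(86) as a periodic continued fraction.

Write x_i = (sqrt(86) + m_i)/d_i with (m_0, d_0) = (0, 1). a_0 = floor(sqrt(86)) = 9, since 9^2 = 81 <= 86 < 100 = 10^2.
Iterate m_{i+1} = d_i*a_i - m_i, d_{i+1} = (86 - m_{i+1}^2)/d_i, a_{i+1} = floor((a_0 + m_{i+1})/d_{i+1}):
  m_1 = 1*9 - 0 = 9, d_1 = (86 - 9^2)/1 = 5/1 = 5, a_1 = floor((9 + 9)/5) = 3.
  m_2 = 5*3 - 9 = 6, d_2 = (86 - 6^2)/5 = 50/5 = 10, a_2 = floor((9 + 6)/10) = 1.
  m_3 = 10*1 - 6 = 4, d_3 = (86 - 4^2)/10 = 70/10 = 7, a_3 = floor((9 + 4)/7) = 1.
  m_4 = 7*1 - 4 = 3, d_4 = (86 - 3^2)/7 = 77/7 = 11, a_4 = floor((9 + 3)/11) = 1.
  m_5 = 11*1 - 3 = 8, d_5 = (86 - 8^2)/11 = 22/11 = 2, a_5 = floor((9 + 8)/2) = 8.
  m_6 = 2*8 - 8 = 8, d_6 = (86 - 8^2)/2 = 22/2 = 11, a_6 = floor((9 + 8)/11) = 1.
  m_7 = 11*1 - 8 = 3, d_7 = (86 - 3^2)/11 = 77/11 = 7, a_7 = floor((9 + 3)/7) = 1.
  m_8 = 7*1 - 3 = 4, d_8 = (86 - 4^2)/7 = 70/7 = 10, a_8 = floor((9 + 4)/10) = 1.
  m_9 = 10*1 - 4 = 6, d_9 = (86 - 6^2)/10 = 50/10 = 5, a_9 = floor((9 + 6)/5) = 3.
  m_10 = 5*3 - 6 = 9, d_10 = (86 - 9^2)/5 = 5/5 = 1, a_10 = floor((9 + 9)/1) = 18.
  m_11 = 1*18 - 9 = 9, d_11 = (86 - 9^2)/1 = 5/1 = 5: (m_11, d_11) = (m_1, d_1) = (9, 5), so from here the quotients repeat a_1, ..., a_10; the period length is 10.
Hence the expansion of sqrt(86) is a_0 = 9 followed by the repeating block 3, 1, 1, 1, 8, 1, 1, 1, 3, 18 (period 10).

[9; (3, 1, 1, 1, 8, 1, 1, 1, 3, 18)]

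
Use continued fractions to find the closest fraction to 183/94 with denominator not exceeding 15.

Expand x = 183/94 as a continued fraction with the Euclidean algorithm:
  183 = 1*94 + 89, so a_0 = 1.
  94 = 1*89 + 5, so a_1 = 1.
  89 = 17*5 + 4, so a_2 = 17.
  5 = 1*4 + 1, so a_3 = 1.
  4 = 4*1 + 0, so a_4 = 4.
so x = [1; 1, 17, 1, 4].
Convergents (p_i = a_i*p_{i-1} + p_{i-2}, q_i = a_i*q_{i-1} + q_{i-2} with p_{-2}=0, p_{-1}=1, q_{-2}=1, q_{-1}=0), until the denominator exceeds 15:
  i=0: a_0=1, p_0 = 1*1 + 0 = 1, q_0 = 1*0 + 1 = 1.
  i=1: a_1=1, p_1 = 1*1 + 1 = 2, q_1 = 1*1 + 0 = 1.
  i=2: a_2=17, p_2 = 17*2 + 1 = 35, q_2 = 17*1 + 1 = 18.
q_2 = 18 > 15, so the last convergent with denominator <= 15 is p_1/q_1 = 2/1.
The closest fraction with denominator <= 15 is either p_1/q_1 or the intermediate fraction (k*p_1 + p_0)/(k*q_1 + q_0) with the largest k >= 1 whose denominator stays <= 15; these approach x as k grows, and every other convergent or intermediate fraction in range is farther away.
Largest k: floor((15 - q_0)/q_1) = floor((15 - 1)/1) = 14.
That gives (14*2 + 1)/(14*1 + 1) = 29/15.
Compare the errors: |x - 2/1| = |183*1 - 2*94|/(94*1) = 5/94, and |x - 29/15| = |183*15 - 29*94|/(94*15) = 19/1410.
Cross-multiplying, 19*94 = 1786 < 7050 = 5*1410, so 19/1410 is smaller: the intermediate fraction 29/15 is closer to x than 2/1.

29/15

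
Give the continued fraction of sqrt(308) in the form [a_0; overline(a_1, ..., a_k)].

[17; overline(1, 1, 4, 1, 1, 34)]

Write x_i = (sqrt(308) + m_i)/d_i with (m_0, d_0) = (0, 1). a_0 = floor(sqrt(308)) = 17, since 17^2 = 289 <= 308 < 324 = 18^2.
Iterate m_{i+1} = d_i*a_i - m_i, d_{i+1} = (308 - m_{i+1}^2)/d_i, a_{i+1} = floor((a_0 + m_{i+1})/d_{i+1}):
  m_1 = 1*17 - 0 = 17, d_1 = (308 - 17^2)/1 = 19/1 = 19, a_1 = floor((17 + 17)/19) = 1.
  m_2 = 19*1 - 17 = 2, d_2 = (308 - 2^2)/19 = 304/19 = 16, a_2 = floor((17 + 2)/16) = 1.
  m_3 = 16*1 - 2 = 14, d_3 = (308 - 14^2)/16 = 112/16 = 7, a_3 = floor((17 + 14)/7) = 4.
  m_4 = 7*4 - 14 = 14, d_4 = (308 - 14^2)/7 = 112/7 = 16, a_4 = floor((17 + 14)/16) = 1.
  m_5 = 16*1 - 14 = 2, d_5 = (308 - 2^2)/16 = 304/16 = 19, a_5 = floor((17 + 2)/19) = 1.
  m_6 = 19*1 - 2 = 17, d_6 = (308 - 17^2)/19 = 19/19 = 1, a_6 = floor((17 + 17)/1) = 34.
  m_7 = 1*34 - 17 = 17, d_7 = (308 - 17^2)/1 = 19/1 = 19: (m_7, d_7) = (m_1, d_1) = (17, 19), so from here the quotients repeat a_1, ..., a_6; the period length is 6.
Hence the expansion of sqrt(308) is a_0 = 17 followed by the repeating block 1, 1, 4, 1, 1, 34 (period 6).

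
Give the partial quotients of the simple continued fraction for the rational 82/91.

[0; 1, 9, 9]

Run the Euclidean algorithm on 82 and 91; the successive quotients are the partial quotients a_0, a_1, ... (each step inverts the fractional part left over by the previous one):
  82 = 0*91 + 82, so a_0 = 0.
  91 = 1*82 + 9, so a_1 = 1.
  82 = 9*9 + 1, so a_2 = 9.
  9 = 9*1 + 0, so a_3 = 9.
The remainder reaches 0 after 4 divisions, so the expansion has 4 partial quotients, read off in order.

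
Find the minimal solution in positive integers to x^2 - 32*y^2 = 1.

(x, y) = (17, 3)

First expand sqrt(32) as a continued fraction. With x_i = (sqrt(32) + m_i)/d_i and (m_0, d_0) = (0, 1): a_0 = floor(sqrt(32)) = 5, since 5^2 = 25 <= 32 < 36 = 6^2.
Iterate m_{i+1} = d_i*a_i - m_i, d_{i+1} = (32 - m_{i+1}^2)/d_i, a_{i+1} = floor((a_0 + m_{i+1})/d_{i+1}):
  m_1 = 1*5 - 0 = 5, d_1 = (32 - 5^2)/1 = 7/1 = 7, a_1 = floor((5 + 5)/7) = 1.
  m_2 = 7*1 - 5 = 2, d_2 = (32 - 2^2)/7 = 28/7 = 4, a_2 = floor((5 + 2)/4) = 1.
  m_3 = 4*1 - 2 = 2, d_3 = (32 - 2^2)/4 = 28/4 = 7, a_3 = floor((5 + 2)/7) = 1.
  m_4 = 7*1 - 2 = 5, d_4 = (32 - 5^2)/7 = 7/7 = 1, a_4 = floor((5 + 5)/1) = 10.
  m_5 = 1*10 - 5 = 5, d_5 = (32 - 5^2)/1 = 7/1 = 7: (m_5, d_5) = (m_1, d_1) = (5, 7), so from here the quotients repeat a_1, ..., a_4; the period length is 4.
So sqrt(32) = [5; (1, 1, 1, 10)] with period length k = 4.
k is even, so the fundamental solution of x^2 - 32y^2 = 1 is (p_{k-1}, q_{k-1}) = (p_3, q_3); compute convergents through index 3.
Convergents (p_i = a_i*p_{i-1} + p_{i-2}, q_i = a_i*q_{i-1} + q_{i-2} with p_{-2}=0, p_{-1}=1, q_{-2}=1, q_{-1}=0):
  i=0: a_0=5, p_0 = 5*1 + 0 = 5, q_0 = 5*0 + 1 = 1.
  i=1: a_1=1, p_1 = 1*5 + 1 = 6, q_1 = 1*1 + 0 = 1.
  i=2: a_2=1, p_2 = 1*6 + 5 = 11, q_2 = 1*1 + 1 = 2.
  i=3: a_3=1, p_3 = 1*11 + 6 = 17, q_3 = 1*2 + 1 = 3.
Check: 17^2 - 32*3^2 = 289 - 288 = 1, so (x, y) = (17, 3) solves the equation, and by the theorem it is the least positive solution.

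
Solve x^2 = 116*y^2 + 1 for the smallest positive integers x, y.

First expand sqrt(116) as a continued fraction. With x_i = (sqrt(116) + m_i)/d_i and (m_0, d_0) = (0, 1): a_0 = floor(sqrt(116)) = 10, since 10^2 = 100 <= 116 < 121 = 11^2.
Iterate m_{i+1} = d_i*a_i - m_i, d_{i+1} = (116 - m_{i+1}^2)/d_i, a_{i+1} = floor((a_0 + m_{i+1})/d_{i+1}):
  m_1 = 1*10 - 0 = 10, d_1 = (116 - 10^2)/1 = 16/1 = 16, a_1 = floor((10 + 10)/16) = 1.
  m_2 = 16*1 - 10 = 6, d_2 = (116 - 6^2)/16 = 80/16 = 5, a_2 = floor((10 + 6)/5) = 3.
  m_3 = 5*3 - 6 = 9, d_3 = (116 - 9^2)/5 = 35/5 = 7, a_3 = floor((10 + 9)/7) = 2.
  m_4 = 7*2 - 9 = 5, d_4 = (116 - 5^2)/7 = 91/7 = 13, a_4 = floor((10 + 5)/13) = 1.
  m_5 = 13*1 - 5 = 8, d_5 = (116 - 8^2)/13 = 52/13 = 4, a_5 = floor((10 + 8)/4) = 4.
  m_6 = 4*4 - 8 = 8, d_6 = (116 - 8^2)/4 = 52/4 = 13, a_6 = floor((10 + 8)/13) = 1.
  m_7 = 13*1 - 8 = 5, d_7 = (116 - 5^2)/13 = 91/13 = 7, a_7 = floor((10 + 5)/7) = 2.
  m_8 = 7*2 - 5 = 9, d_8 = (116 - 9^2)/7 = 35/7 = 5, a_8 = floor((10 + 9)/5) = 3.
  m_9 = 5*3 - 9 = 6, d_9 = (116 - 6^2)/5 = 80/5 = 16, a_9 = floor((10 + 6)/16) = 1.
  m_10 = 16*1 - 6 = 10, d_10 = (116 - 10^2)/16 = 16/16 = 1, a_10 = floor((10 + 10)/1) = 20.
  m_11 = 1*20 - 10 = 10, d_11 = (116 - 10^2)/1 = 16/1 = 16: (m_11, d_11) = (m_1, d_1) = (10, 16), so from here the quotients repeat a_1, ..., a_10; the period length is 10.
So sqrt(116) = [10; (1, 3, 2, 1, 4, 1, 2, 3, 1, 20)] with period length k = 10.
k is even, so the fundamental solution of x^2 - 116y^2 = 1 is (p_{k-1}, q_{k-1}) = (p_9, q_9); compute convergents through index 9.
Convergents (p_i = a_i*p_{i-1} + p_{i-2}, q_i = a_i*q_{i-1} + q_{i-2} with p_{-2}=0, p_{-1}=1, q_{-2}=1, q_{-1}=0):
  i=0: a_0=10, p_0 = 10*1 + 0 = 10, q_0 = 10*0 + 1 = 1.
  i=1: a_1=1, p_1 = 1*10 + 1 = 11, q_1 = 1*1 + 0 = 1.
  i=2: a_2=3, p_2 = 3*11 + 10 = 43, q_2 = 3*1 + 1 = 4.
  i=3: a_3=2, p_3 = 2*43 + 11 = 97, q_3 = 2*4 + 1 = 9.
  i=4: a_4=1, p_4 = 1*97 + 43 = 140, q_4 = 1*9 + 4 = 13.
  i=5: a_5=4, p_5 = 4*140 + 97 = 657, q_5 = 4*13 + 9 = 61.
  i=6: a_6=1, p_6 = 1*657 + 140 = 797, q_6 = 1*61 + 13 = 74.
  i=7: a_7=2, p_7 = 2*797 + 657 = 2251, q_7 = 2*74 + 61 = 209.
  i=8: a_8=3, p_8 = 3*2251 + 797 = 7550, q_8 = 3*209 + 74 = 701.
  i=9: a_9=1, p_9 = 1*7550 + 2251 = 9801, q_9 = 1*701 + 209 = 910.
Check: 9801^2 - 116*910^2 = 96059601 - 96059600 = 1, so (x, y) = (9801, 910) solves the equation, and by the theorem it is the least positive solution.

(x, y) = (9801, 910)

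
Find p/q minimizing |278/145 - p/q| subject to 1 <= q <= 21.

Expand x = 278/145 as a continued fraction with the Euclidean algorithm:
  278 = 1*145 + 133, so a_0 = 1.
  145 = 1*133 + 12, so a_1 = 1.
  133 = 11*12 + 1, so a_2 = 11.
  12 = 12*1 + 0, so a_3 = 12.
so x = [1; 1, 11, 12].
Convergents (p_i = a_i*p_{i-1} + p_{i-2}, q_i = a_i*q_{i-1} + q_{i-2} with p_{-2}=0, p_{-1}=1, q_{-2}=1, q_{-1}=0), until the denominator exceeds 21:
  i=0: a_0=1, p_0 = 1*1 + 0 = 1, q_0 = 1*0 + 1 = 1.
  i=1: a_1=1, p_1 = 1*1 + 1 = 2, q_1 = 1*1 + 0 = 1.
  i=2: a_2=11, p_2 = 11*2 + 1 = 23, q_2 = 11*1 + 1 = 12.
  i=3: a_3=12, p_3 = 12*23 + 2 = 278, q_3 = 12*12 + 1 = 145.
q_3 = 145 > 21, so the last convergent with denominator <= 21 is p_2/q_2 = 23/12.
The closest fraction with denominator <= 21 is either p_2/q_2 or the intermediate fraction (k*p_2 + p_1)/(k*q_2 + q_1) with the largest k >= 1 whose denominator stays <= 21; these approach x as k grows, and every other convergent or intermediate fraction in range is farther away.
Largest k: floor((21 - q_1)/q_2) = floor((21 - 1)/12) = 1.
That gives (1*23 + 2)/(1*12 + 1) = 25/13.
Compare the errors: |x - 23/12| = |278*12 - 23*145|/(145*12) = 1/1740, and |x - 25/13| = |278*13 - 25*145|/(145*13) = 11/1885.
Cross-multiplying, 1*1885 = 1885 < 19140 = 11*1740, so 1/1740 is smaller: the convergent 23/12 is closer to x than 25/13.

23/12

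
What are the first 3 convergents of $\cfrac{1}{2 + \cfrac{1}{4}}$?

0/1, 1/2, 4/9

Using the convergent recurrence p_i = a_i*p_{i-1} + p_{i-2}, q_i = a_i*q_{i-1} + q_{i-2} with p_{-2}=0, p_{-1}=1, q_{-2}=1, q_{-1}=0:
  i=0: a_0=0, p_0 = 0*1 + 0 = 0, q_0 = 0*0 + 1 = 1.
  i=1: a_1=2, p_1 = 2*0 + 1 = 1, q_1 = 2*1 + 0 = 2.
  i=2: a_2=4, p_2 = 4*1 + 0 = 4, q_2 = 4*2 + 1 = 9.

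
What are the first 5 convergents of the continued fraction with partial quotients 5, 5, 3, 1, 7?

5/1, 26/5, 83/16, 109/21, 846/163

Using the convergent recurrence p_i = a_i*p_{i-1} + p_{i-2}, q_i = a_i*q_{i-1} + q_{i-2} with p_{-2}=0, p_{-1}=1, q_{-2}=1, q_{-1}=0:
  i=0: a_0=5, p_0 = 5*1 + 0 = 5, q_0 = 5*0 + 1 = 1.
  i=1: a_1=5, p_1 = 5*5 + 1 = 26, q_1 = 5*1 + 0 = 5.
  i=2: a_2=3, p_2 = 3*26 + 5 = 83, q_2 = 3*5 + 1 = 16.
  i=3: a_3=1, p_3 = 1*83 + 26 = 109, q_3 = 1*16 + 5 = 21.
  i=4: a_4=7, p_4 = 7*109 + 83 = 846, q_4 = 7*21 + 16 = 163.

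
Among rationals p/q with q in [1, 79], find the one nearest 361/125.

Expand x = 361/125 as a continued fraction with the Euclidean algorithm:
  361 = 2*125 + 111, so a_0 = 2.
  125 = 1*111 + 14, so a_1 = 1.
  111 = 7*14 + 13, so a_2 = 7.
  14 = 1*13 + 1, so a_3 = 1.
  13 = 13*1 + 0, so a_4 = 13.
so x = [2; 1, 7, 1, 13].
Convergents (p_i = a_i*p_{i-1} + p_{i-2}, q_i = a_i*q_{i-1} + q_{i-2} with p_{-2}=0, p_{-1}=1, q_{-2}=1, q_{-1}=0), until the denominator exceeds 79:
  i=0: a_0=2, p_0 = 2*1 + 0 = 2, q_0 = 2*0 + 1 = 1.
  i=1: a_1=1, p_1 = 1*2 + 1 = 3, q_1 = 1*1 + 0 = 1.
  i=2: a_2=7, p_2 = 7*3 + 2 = 23, q_2 = 7*1 + 1 = 8.
  i=3: a_3=1, p_3 = 1*23 + 3 = 26, q_3 = 1*8 + 1 = 9.
  i=4: a_4=13, p_4 = 13*26 + 23 = 361, q_4 = 13*9 + 8 = 125.
q_4 = 125 > 79, so the last convergent with denominator <= 79 is p_3/q_3 = 26/9.
The closest fraction with denominator <= 79 is either p_3/q_3 or the intermediate fraction (k*p_3 + p_2)/(k*q_3 + q_2) with the largest k >= 1 whose denominator stays <= 79; these approach x as k grows, and every other convergent or intermediate fraction in range is farther away.
Largest k: floor((79 - q_2)/q_3) = floor((79 - 8)/9) = 7.
That gives (7*26 + 23)/(7*9 + 8) = 205/71.
Compare the errors: |x - 26/9| = |361*9 - 26*125|/(125*9) = 1/1125, and |x - 205/71| = |361*71 - 205*125|/(125*71) = 6/8875.
Cross-multiplying, 6*1125 = 6750 < 8875 = 1*8875, so 6/8875 is smaller: the intermediate fraction 205/71 is closer to x than 26/9.

205/71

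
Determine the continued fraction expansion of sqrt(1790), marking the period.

[42; (3, 4, 8, 4, 3, 84)]

Write x_i = (sqrt(1790) + m_i)/d_i with (m_0, d_0) = (0, 1). a_0 = floor(sqrt(1790)) = 42, since 42^2 = 1764 <= 1790 < 1849 = 43^2.
Iterate m_{i+1} = d_i*a_i - m_i, d_{i+1} = (1790 - m_{i+1}^2)/d_i, a_{i+1} = floor((a_0 + m_{i+1})/d_{i+1}):
  m_1 = 1*42 - 0 = 42, d_1 = (1790 - 42^2)/1 = 26/1 = 26, a_1 = floor((42 + 42)/26) = 3.
  m_2 = 26*3 - 42 = 36, d_2 = (1790 - 36^2)/26 = 494/26 = 19, a_2 = floor((42 + 36)/19) = 4.
  m_3 = 19*4 - 36 = 40, d_3 = (1790 - 40^2)/19 = 190/19 = 10, a_3 = floor((42 + 40)/10) = 8.
  m_4 = 10*8 - 40 = 40, d_4 = (1790 - 40^2)/10 = 190/10 = 19, a_4 = floor((42 + 40)/19) = 4.
  m_5 = 19*4 - 40 = 36, d_5 = (1790 - 36^2)/19 = 494/19 = 26, a_5 = floor((42 + 36)/26) = 3.
  m_6 = 26*3 - 36 = 42, d_6 = (1790 - 42^2)/26 = 26/26 = 1, a_6 = floor((42 + 42)/1) = 84.
  m_7 = 1*84 - 42 = 42, d_7 = (1790 - 42^2)/1 = 26/1 = 26: (m_7, d_7) = (m_1, d_1) = (42, 26), so from here the quotients repeat a_1, ..., a_6; the period length is 6.
Hence the expansion of sqrt(1790) is a_0 = 42 followed by the repeating block 3, 4, 8, 4, 3, 84 (period 6).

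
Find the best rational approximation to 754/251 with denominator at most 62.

Expand x = 754/251 as a continued fraction with the Euclidean algorithm:
  754 = 3*251 + 1, so a_0 = 3.
  251 = 251*1 + 0, so a_1 = 251.
so x = [3; 251].
Convergents (p_i = a_i*p_{i-1} + p_{i-2}, q_i = a_i*q_{i-1} + q_{i-2} with p_{-2}=0, p_{-1}=1, q_{-2}=1, q_{-1}=0), until the denominator exceeds 62:
  i=0: a_0=3, p_0 = 3*1 + 0 = 3, q_0 = 3*0 + 1 = 1.
  i=1: a_1=251, p_1 = 251*3 + 1 = 754, q_1 = 251*1 + 0 = 251.
q_1 = 251 > 62, so the last convergent with denominator <= 62 is p_0/q_0 = 3/1.
The closest fraction with denominator <= 62 is either p_0/q_0 or the intermediate fraction (k*p_0 + p_{-1})/(k*q_0 + q_{-1}) with the largest k >= 1 whose denominator stays <= 62; these approach x as k grows, and every other convergent or intermediate fraction in range is farther away.
Largest k: floor((62 - q_{-1})/q_0) = floor((62 - 0)/1) = 62 (using the seeds p_{-1} = 1, q_{-1} = 0).
That gives (62*3 + 1)/(62*1 + 0) = 187/62.
Compare the errors: |x - 3/1| = |754*1 - 3*251|/(251*1) = 1/251, and |x - 187/62| = |754*62 - 187*251|/(251*62) = 189/15562.
Cross-multiplying, 1*15562 = 15562 < 47439 = 189*251, so 1/251 is smaller: the convergent 3/1 is closer to x than 187/62.

3/1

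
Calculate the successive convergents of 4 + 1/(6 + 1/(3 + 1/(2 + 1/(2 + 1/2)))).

4/1, 25/6, 79/19, 183/44, 445/107, 1073/258

Using the convergent recurrence p_i = a_i*p_{i-1} + p_{i-2}, q_i = a_i*q_{i-1} + q_{i-2} with p_{-2}=0, p_{-1}=1, q_{-2}=1, q_{-1}=0:
  i=0: a_0=4, p_0 = 4*1 + 0 = 4, q_0 = 4*0 + 1 = 1.
  i=1: a_1=6, p_1 = 6*4 + 1 = 25, q_1 = 6*1 + 0 = 6.
  i=2: a_2=3, p_2 = 3*25 + 4 = 79, q_2 = 3*6 + 1 = 19.
  i=3: a_3=2, p_3 = 2*79 + 25 = 183, q_3 = 2*19 + 6 = 44.
  i=4: a_4=2, p_4 = 2*183 + 79 = 445, q_4 = 2*44 + 19 = 107.
  i=5: a_5=2, p_5 = 2*445 + 183 = 1073, q_5 = 2*107 + 44 = 258.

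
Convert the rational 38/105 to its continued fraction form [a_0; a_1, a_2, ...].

[0; 2, 1, 3, 4, 2]

Run the Euclidean algorithm on 38 and 105; the successive quotients are the partial quotients a_0, a_1, ... (each step inverts the fractional part left over by the previous one):
  38 = 0*105 + 38, so a_0 = 0.
  105 = 2*38 + 29, so a_1 = 2.
  38 = 1*29 + 9, so a_2 = 1.
  29 = 3*9 + 2, so a_3 = 3.
  9 = 4*2 + 1, so a_4 = 4.
  2 = 2*1 + 0, so a_5 = 2.
The remainder reaches 0 after 6 divisions, so the expansion has 6 partial quotients, read off in order.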